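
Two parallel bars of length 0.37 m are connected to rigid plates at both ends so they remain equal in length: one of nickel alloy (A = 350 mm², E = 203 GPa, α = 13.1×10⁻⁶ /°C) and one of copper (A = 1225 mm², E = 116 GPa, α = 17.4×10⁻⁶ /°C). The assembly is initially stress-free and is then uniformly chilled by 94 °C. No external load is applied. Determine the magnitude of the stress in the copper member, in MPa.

Equilibrium of a rigid end plate with no external load gives equal and opposite internal forces ±P in the two members. Since α_{copper} > α_{nickel alloy}, cooling drives the copper into tension and the nickel alloy into compression.
Compatibility of the two members (thermal + elastic change equal): (α₁ − α₂)ΔT = P·[1/(A₁E₁) + 1/(A₂E₂)].
|α₁ − α₂|·ΔT = 4.3×10⁻⁶ × 94 = 0.0004042.
1/(A₁E₁) + 1/(A₂E₂) = 1/(350×203×10³) + 1/(1225×116×10³) = 2.111×10⁻⁸ N⁻¹.
So P = 0.0004042 / 2.111×10⁻⁸ = 19.15 kN.
σ_{copper} = P/A₂ = 19150/1225 = 15.63 MPa, tensile.

σ ≈ 15.6 MPa (tensile)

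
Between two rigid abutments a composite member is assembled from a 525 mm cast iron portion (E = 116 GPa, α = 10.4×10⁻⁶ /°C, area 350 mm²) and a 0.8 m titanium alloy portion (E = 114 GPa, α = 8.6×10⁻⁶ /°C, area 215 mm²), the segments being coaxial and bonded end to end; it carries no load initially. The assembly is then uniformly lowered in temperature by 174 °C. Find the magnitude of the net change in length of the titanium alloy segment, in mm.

|ΔL| ≈ 0.341 mm

Free thermal contraction of the whole bar: Σ αᵢΔT Lᵢ = 10.4×10⁻⁶×174×525 + 8.6×10⁻⁶×174×800 = 2.147 mm.
The rigid supports impose zero overall length change; the single axial force P common to all segments must satisfy P Σ Lᵢ/(AᵢEᵢ) = δ_free.
The series flexibility is Σ Lᵢ/(AᵢEᵢ) = 525/(350×116×10³) + 800/(215×114×10³) = 4.557×10⁻⁵ mm/N.
So P = 2.147 / 4.557×10⁻⁵ = 47.12 kN, tensile.
For the titanium alloy segment, free thermal change = 8.6×10⁻⁶×174×800 = 1.197 mm and elastic change from P = 47120×800/(215×114×10³) = 1.538 mm; these oppose, so the net change is 0.341 mm (segment lengthens).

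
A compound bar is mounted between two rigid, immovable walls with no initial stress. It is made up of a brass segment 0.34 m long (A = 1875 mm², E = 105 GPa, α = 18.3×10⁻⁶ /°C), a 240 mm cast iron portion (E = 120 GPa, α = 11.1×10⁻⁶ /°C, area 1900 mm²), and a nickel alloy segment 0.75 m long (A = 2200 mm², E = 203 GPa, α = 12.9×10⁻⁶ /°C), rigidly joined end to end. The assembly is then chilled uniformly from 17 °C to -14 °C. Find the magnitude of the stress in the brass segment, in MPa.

Free thermal contraction of the whole bar: Σ αᵢΔT Lᵢ = 18.3×10⁻⁶×31×340 + 11.1×10⁻⁶×31×240 + 12.9×10⁻⁶×31×750 = 0.5754 mm.
The rigid supports impose zero overall length change; the single axial force P common to all segments must satisfy P Σ Lᵢ/(AᵢEᵢ) = δ_free.
Σ Lᵢ/(AᵢEᵢ) = 340/(1875×105×10³) + 240/(1900×120×10³) + 750/(2200×203×10³) = 4.459×10⁻⁶ mm/N.
P = 0.5754 / 4.459×10⁻⁶ = 129000 N = 129 kN, tensile.
σ_{brass} = P / A = 129000 / 1875 = 68.82 MPa.

σ ≈ 68.8 MPa (tensile)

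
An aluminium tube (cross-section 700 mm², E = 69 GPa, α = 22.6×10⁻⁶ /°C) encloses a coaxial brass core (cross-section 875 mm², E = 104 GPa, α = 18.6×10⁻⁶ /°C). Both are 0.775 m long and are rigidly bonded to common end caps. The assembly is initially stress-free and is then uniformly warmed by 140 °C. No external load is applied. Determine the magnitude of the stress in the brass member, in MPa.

σ ≈ 20.2 MPa (tensile)

Equilibrium of a rigid end plate with no external load gives equal and opposite internal forces ±P in the two members. Since α_{aluminium} > α_{brass}, heating drives the aluminium into compression and the brass into tension.
Compatibility of the two members (thermal + elastic change equal): (α₁ − α₂)ΔT = P·[1/(A₁E₁) + 1/(A₂E₂)].
|α₁ − α₂|·ΔT = 4×10⁻⁶ × 140 = 0.00056.
1/(A₁E₁) + 1/(A₂E₂) = 1/(700×69×10³) + 1/(875×104×10³) = 3.169×10⁻⁸ N⁻¹.
So P = 0.00056 / 3.169×10⁻⁸ = 17.67 kN.
σ_{brass} = P/A₂ = 17670/875 = 20.19 MPa, tensile.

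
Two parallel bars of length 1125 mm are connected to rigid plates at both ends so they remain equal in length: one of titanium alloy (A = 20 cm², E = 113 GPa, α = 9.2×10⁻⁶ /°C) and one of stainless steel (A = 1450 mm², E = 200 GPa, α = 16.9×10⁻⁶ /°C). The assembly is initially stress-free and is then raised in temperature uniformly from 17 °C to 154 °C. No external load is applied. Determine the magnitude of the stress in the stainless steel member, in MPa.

Equilibrium of a rigid end plate with no external load gives equal and opposite internal forces ±P in the two members. Since α_{stainless steel} > α_{titanium alloy}, heating drives the stainless steel into compression and the titanium alloy into tension.
Setting the final lengths equal and cancelling L: (α₁ − α₂)ΔT = P/(A₁E₁) + P/(A₂E₂).
|α₁ − α₂|·ΔT = 7.7×10⁻⁶ × 137 = 0.001055.
1/(A₁E₁) + 1/(A₂E₂) = 1/(2000×113×10³) + 1/(1450×200×10³) = 7.873×10⁻⁹ N⁻¹.
So P = 0.001055 / 7.873×10⁻⁹ = 134 kN.
σ_{stainless steel} = P/A₂ = 134000/1450 = 92.41 MPa, compressive.

σ ≈ 92.4 MPa (compressive)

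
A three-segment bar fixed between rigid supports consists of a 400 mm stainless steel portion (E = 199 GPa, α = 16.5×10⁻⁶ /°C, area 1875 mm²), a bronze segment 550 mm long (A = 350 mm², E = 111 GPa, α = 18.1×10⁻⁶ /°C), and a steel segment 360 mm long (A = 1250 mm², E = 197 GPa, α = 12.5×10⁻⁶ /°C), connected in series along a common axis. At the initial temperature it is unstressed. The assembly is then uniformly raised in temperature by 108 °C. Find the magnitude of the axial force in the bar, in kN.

Free thermal expansion of the whole bar: Σ αᵢΔT Lᵢ = 16.5×10⁻⁶×108×400 + 18.1×10⁻⁶×108×550 + 12.5×10⁻⁶×108×360 = 2.274 mm.
The walls prevent any net length change, so an axial force P (same in every segment) develops. Compatibility: P · Σ Lᵢ/(AᵢEᵢ) = δ_free.
The series flexibility is Σ Lᵢ/(AᵢEᵢ) = 400/(1875×199×10³) + 550/(350×111×10³) + 360/(1250×197×10³) = 1.669×10⁻⁵ mm/N.
Hence P = δ_free / Σ(L/AE) = 2.274/1.669×10⁻⁵ = 136.2 kN (compressive).

P ≈ 136 kN (compressive)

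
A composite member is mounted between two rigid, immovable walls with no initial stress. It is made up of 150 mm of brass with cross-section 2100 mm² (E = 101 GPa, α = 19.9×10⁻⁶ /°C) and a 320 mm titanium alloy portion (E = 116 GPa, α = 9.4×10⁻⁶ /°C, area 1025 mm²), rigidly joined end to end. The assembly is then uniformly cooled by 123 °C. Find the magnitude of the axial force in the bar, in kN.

P ≈ 217 kN (tensile)

Free thermal contraction of the whole bar: Σ αᵢΔT Lᵢ = 19.9×10⁻⁶×123×150 + 9.4×10⁻⁶×123×320 = 0.7371 mm.
The walls prevent any net length change, so an axial force P (same in every segment) develops. Compatibility: P · Σ Lᵢ/(AᵢEᵢ) = δ_free.
The series flexibility is Σ Lᵢ/(AᵢEᵢ) = 150/(2100×101×10³) + 320/(1025×116×10³) = 3.399×10⁻⁶ mm/N.
So P = 0.7371 / 3.399×10⁻⁶ = 216.9 kN, tensile.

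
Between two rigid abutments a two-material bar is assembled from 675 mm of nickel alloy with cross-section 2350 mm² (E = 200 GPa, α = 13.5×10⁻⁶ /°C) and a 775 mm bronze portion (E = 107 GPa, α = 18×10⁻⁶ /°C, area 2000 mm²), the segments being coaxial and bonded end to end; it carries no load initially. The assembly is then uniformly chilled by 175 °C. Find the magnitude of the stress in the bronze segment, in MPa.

If the supports were absent, the total length change would be Σ αᵢΔT Lᵢ = 13.5×10⁻⁶×175×675 + 18×10⁻⁶×175×775 = 4.036 mm.
The walls prevent any net length change, so an axial force P (same in every segment) develops. Compatibility: P · Σ Lᵢ/(AᵢEᵢ) = δ_free.
The series flexibility is Σ Lᵢ/(AᵢEᵢ) = 675/(2350×200×10³) + 775/(2000×107×10³) = 5.058×10⁻⁶ mm/N.
Hence P = δ_free / Σ(L/AE) = 4.036/5.058×10⁻⁶ = 798 kN (tensile).
σ_{bronze} = P / A = 798000 / 2000 = 399 MPa.

σ ≈ 399 MPa (tensile)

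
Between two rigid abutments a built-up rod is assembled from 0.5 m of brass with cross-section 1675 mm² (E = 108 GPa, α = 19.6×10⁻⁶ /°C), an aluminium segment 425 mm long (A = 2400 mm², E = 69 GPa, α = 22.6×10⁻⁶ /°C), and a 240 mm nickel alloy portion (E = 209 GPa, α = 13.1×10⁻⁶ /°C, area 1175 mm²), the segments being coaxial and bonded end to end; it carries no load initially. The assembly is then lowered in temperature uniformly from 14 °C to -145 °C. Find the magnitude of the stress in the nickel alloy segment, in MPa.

σ ≈ 484 MPa (tensile)

If the supports were absent, the total length change would be Σ αᵢΔT Lᵢ = 19.6×10⁻⁶×159×500 + 22.6×10⁻⁶×159×425 + 13.1×10⁻⁶×159×240 = 3.585 mm.
The rigid supports impose zero overall length change; the single axial force P common to all segments must satisfy P Σ Lᵢ/(AᵢEᵢ) = δ_free.
Σ Lᵢ/(AᵢEᵢ) = 500/(1675×108×10³) + 425/(2400×69×10³) + 240/(1175×209×10³) = 6.308×10⁻⁶ mm/N.
So P = 3.585 / 6.308×10⁻⁶ = 568.4 kN, tensile.
σ_{nickel alloy} = P / A = 568400 / 1175 = 483.7 MPa.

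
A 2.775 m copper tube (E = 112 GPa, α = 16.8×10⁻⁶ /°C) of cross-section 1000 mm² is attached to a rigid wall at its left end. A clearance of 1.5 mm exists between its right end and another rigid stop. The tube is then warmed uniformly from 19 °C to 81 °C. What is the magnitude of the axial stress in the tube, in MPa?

σ ≈ 56.1 MPa (compressive)

If the wall were absent the tube would grow by αΔT L = 16.8×10⁻⁶ × 62 × 2775 = 2.89 mm.
This exceeds the 1.5 mm gap, so the wall pushes back. The portion of expansion that must be recovered elastically is δ_free − gap = 2.89 − 1.5 = 1.39 mm.
Compatibility: PL/(AE) = 1.39 mm, so σ = P/A = E × (1.39/2775) = 56.12 MPa.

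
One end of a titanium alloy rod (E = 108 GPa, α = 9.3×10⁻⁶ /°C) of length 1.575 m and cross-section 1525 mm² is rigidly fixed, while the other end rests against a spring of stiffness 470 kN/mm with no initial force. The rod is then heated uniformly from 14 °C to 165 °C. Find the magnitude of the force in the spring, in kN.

If the spring were absent the rod would lengthen by αΔT L = 9.3×10⁻⁶ × 151 × 1575 = 2.212 mm.
With a force P in the spring, the elastic change of the rod is PL/(AE) and that of the spring is P/k; compatibility requires their sum to equal δ_free.
So P = δ_free / [L/(AE) + 1/k] = 2.212 / [ 1575/(1525×108×10³) + 1/(470×10³) ].
P = 2.212 / 1.169×10⁻⁵ = 189200 N.

P ≈ 189 kN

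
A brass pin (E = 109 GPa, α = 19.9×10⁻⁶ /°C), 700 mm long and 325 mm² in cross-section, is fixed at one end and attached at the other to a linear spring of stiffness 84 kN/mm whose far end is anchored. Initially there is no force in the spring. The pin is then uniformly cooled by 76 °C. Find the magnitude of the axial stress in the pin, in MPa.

If the spring were absent the pin would shorten by αΔT L = 19.9×10⁻⁶ × 76 × 700 = 1.059 mm.
Let P be the tensile force in the spring. The pin extends elastically by PL/(AE) and the spring stretches by P/k; together these equal δ_free.
P [ L/(AE) + 1/k ] = δ_free → P [ 700/(325×109×10³) + 1/(84×10³) ] = 1.059.
P = 1.059 / 3.166×10⁻⁵ = 33430 N.
σ = P/A = 33430/325 = 102.9 MPa.

σ ≈ 103 MPa (tensile)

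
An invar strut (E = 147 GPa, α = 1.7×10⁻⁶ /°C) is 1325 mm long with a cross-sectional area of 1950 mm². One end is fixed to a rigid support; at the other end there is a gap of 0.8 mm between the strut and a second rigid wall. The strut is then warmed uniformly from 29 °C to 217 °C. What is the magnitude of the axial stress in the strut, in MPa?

Free thermal elongation = αΔT L = 1.7×10⁻⁶ × 188 × 1325 = 0.4235 mm.
Since δ_free = 0.423 mm is less than the 0.8 mm gap, the strut never touches the wall. No axial force develops.

σ ≈ 0 MPa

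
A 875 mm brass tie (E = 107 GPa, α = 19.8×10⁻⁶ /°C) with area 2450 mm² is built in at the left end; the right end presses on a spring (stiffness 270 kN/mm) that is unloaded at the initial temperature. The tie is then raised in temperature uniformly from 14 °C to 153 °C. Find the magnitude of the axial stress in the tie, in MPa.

If the spring were absent the tie would lengthen by αΔT L = 19.8×10⁻⁶ × 139 × 875 = 2.408 mm.
Let P be the compressive force at the spring. The tie shortens elastically by PL/(AE) and the spring compresses by P/k; together these equal δ_free.
P [ L/(AE) + 1/k ] = δ_free → P [ 875/(2450×107×10³) + 1/(270×10³) ] = 2.408.
P = 2.408 / 7.041×10⁻⁶ = 342000 N.
σ = P/A = 342000/2450 = 139.6 MPa.

σ ≈ 140 MPa (compressive)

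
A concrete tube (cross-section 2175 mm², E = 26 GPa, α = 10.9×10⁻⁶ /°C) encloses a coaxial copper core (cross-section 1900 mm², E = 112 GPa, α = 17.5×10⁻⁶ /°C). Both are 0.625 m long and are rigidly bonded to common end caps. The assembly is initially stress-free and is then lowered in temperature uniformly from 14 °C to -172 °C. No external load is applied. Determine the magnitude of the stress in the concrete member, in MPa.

Both members must finish at the same length. With the larger α, the copper tends to over-contract; the plates restrain it, putting the copper in tension and the concrete in compression. With no external load the two internal forces are equal and opposite, magnitude P.
Setting the final lengths equal and cancelling L: (α₁ − α₂)ΔT = P/(A₁E₁) + P/(A₂E₂).
|α₁ − α₂|·ΔT = 6.6×10⁻⁶ × 186 = 0.001228.
1/(A₁E₁) + 1/(A₂E₂) = 1/(2175×26×10³) + 1/(1900×112×10³) = 2.238×10⁻⁸ N⁻¹.
So P = 0.001228 / 2.238×10⁻⁸ = 54.85 kN.
σ_{concrete} = P/A₁ = 54850/2175 = 25.22 MPa, compressive.

σ ≈ 25.2 MPa (compressive)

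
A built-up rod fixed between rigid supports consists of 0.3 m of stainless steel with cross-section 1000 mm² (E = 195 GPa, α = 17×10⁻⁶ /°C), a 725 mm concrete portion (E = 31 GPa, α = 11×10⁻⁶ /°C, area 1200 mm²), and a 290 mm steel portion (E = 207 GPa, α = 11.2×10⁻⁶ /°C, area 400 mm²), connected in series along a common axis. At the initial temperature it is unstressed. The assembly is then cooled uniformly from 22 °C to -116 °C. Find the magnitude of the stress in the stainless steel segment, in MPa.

σ ≈ 91.8 MPa (tensile)

With the walls removed the bar would change length by δ_free = Σ αᵢΔT Lᵢ = 17×10⁻⁶×138×300 + 11×10⁻⁶×138×725 + 11.2×10⁻⁶×138×290 = 2.253 mm.
Since the ends are fixed, an axial force P builds up, equal in every segment, with P · Σ Lᵢ/(AᵢEᵢ) = δ_free.
The series flexibility is Σ Lᵢ/(AᵢEᵢ) = 300/(1000×195×10³) + 725/(1200×31×10³) + 290/(400×207×10³) = 2.453×10⁻⁵ mm/N.
P = 2.253 / 2.453×10⁻⁵ = 91830 N = 91.83 kN, tensile.
σ_{stainless steel} = P / A = 91830 / 1000 = 91.83 MPa.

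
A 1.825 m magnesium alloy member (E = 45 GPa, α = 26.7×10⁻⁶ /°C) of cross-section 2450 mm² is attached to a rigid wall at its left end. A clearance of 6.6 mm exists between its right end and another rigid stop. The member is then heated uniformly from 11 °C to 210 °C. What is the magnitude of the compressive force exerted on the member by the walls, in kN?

Unrestrained expansion: δ_free = αΔT L = 26.7×10⁻⁶ × 199 × 1825 = 9.697 mm.
The gap closes (δ_free > 6.6 mm) and the wall then resists a further 9.697 − 6.6 = 3.097 mm of expansion.
Compatibility: PL/(AE) = 3.097 mm, so σ = P/A = E × (3.097/1825) = 76.36 MPa.
P = σA = 76.36 × 2450 = 187.1 kN.

P ≈ 187 kN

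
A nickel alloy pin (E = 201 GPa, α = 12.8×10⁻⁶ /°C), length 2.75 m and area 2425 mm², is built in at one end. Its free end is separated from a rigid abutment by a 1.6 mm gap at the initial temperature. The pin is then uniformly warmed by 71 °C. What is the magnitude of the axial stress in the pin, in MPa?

σ ≈ 65.7 MPa (compressive)

Unrestrained expansion: δ_free = αΔT L = 12.8×10⁻⁶ × 71 × 2750 = 2.499 mm.
The gap closes (δ_free > 1.6 mm) and the wall then resists a further 2.499 − 1.6 = 0.8992 mm of expansion.
So σ = E(δ_free − g)/L = 201×10³ × 0.8992/2750 = 65.72 MPa.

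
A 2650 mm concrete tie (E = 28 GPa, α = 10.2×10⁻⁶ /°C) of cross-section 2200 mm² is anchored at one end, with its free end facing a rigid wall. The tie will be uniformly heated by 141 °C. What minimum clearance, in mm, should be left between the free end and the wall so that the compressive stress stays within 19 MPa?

Free expansion if unrestrained: δ_free = αΔT L = 10.2×10⁻⁶ × 141 × 2650 = 3.811 mm.
At the allowable stress the elastic shortening the wall may impose is σL/E = 19 × 2650 / (28×10³) = 1.798 mm.
The gap must absorb the remainder: g_min = 3.811 − 1.798 = 2.013 mm.

g ≈ 2.01 mm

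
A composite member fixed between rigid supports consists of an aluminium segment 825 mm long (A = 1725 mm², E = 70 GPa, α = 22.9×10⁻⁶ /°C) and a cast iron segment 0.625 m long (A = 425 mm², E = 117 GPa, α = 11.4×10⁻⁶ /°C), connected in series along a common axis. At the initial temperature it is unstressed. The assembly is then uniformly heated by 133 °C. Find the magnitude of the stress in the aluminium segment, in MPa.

Free thermal expansion of the whole bar: Σ αᵢΔT Lᵢ = 22.9×10⁻⁶×133×825 + 11.4×10⁻⁶×133×625 = 3.46 mm.
Since the ends are fixed, an axial force P builds up, equal in every segment, with P · Σ Lᵢ/(AᵢEᵢ) = δ_free.
The series flexibility is Σ Lᵢ/(AᵢEᵢ) = 825/(1725×70×10³) + 625/(425×117×10³) = 1.94×10⁻⁵ mm/N.
So P = 3.46 / 1.94×10⁻⁵ = 178.4 kN, compressive.
σ_{aluminium} = P / A = 178400 / 1725 = 103.4 MPa.

σ ≈ 103 MPa (compressive)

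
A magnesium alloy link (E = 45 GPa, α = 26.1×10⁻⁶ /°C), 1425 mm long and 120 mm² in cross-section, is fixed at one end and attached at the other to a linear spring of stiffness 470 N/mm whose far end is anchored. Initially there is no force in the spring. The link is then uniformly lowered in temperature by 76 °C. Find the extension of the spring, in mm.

If the spring were absent the link would shorten by αΔT L = 26.1×10⁻⁶ × 76 × 1425 = 2.827 mm.
Let P be the tensile force in the spring. The link extends elastically by PL/(AE) and the spring stretches by P/k; together these equal δ_free.
P [ L/(AE) + 1/k ] = δ_free → P [ 1425/(120×45×10³) + 1/(470) ] = 2.827.
P = 2.827 / 0.002392 = 1182 N.
Spring extension = P/k = 1182/(470) = 2.515 mm.

δ ≈ 2.51 mm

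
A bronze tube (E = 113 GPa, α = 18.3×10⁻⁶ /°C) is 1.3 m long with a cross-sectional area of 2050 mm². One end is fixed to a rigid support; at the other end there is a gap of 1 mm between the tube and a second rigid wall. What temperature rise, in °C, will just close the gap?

Contact occurs when the free expansion equals the gap: αΔT L = 1 mm.
ΔT = 1 / (18.3×10⁻⁶ × 1300) = 42.03 °C.

ΔT ≈ 42 °C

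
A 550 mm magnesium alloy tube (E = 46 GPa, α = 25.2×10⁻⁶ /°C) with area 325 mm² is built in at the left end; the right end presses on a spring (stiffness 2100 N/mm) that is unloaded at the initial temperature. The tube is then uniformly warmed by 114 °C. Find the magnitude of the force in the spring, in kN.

P ≈ 3.08 kN

The unrestrained thermal change is αΔT L = 25.2×10⁻⁶ × 114 × 550 = 1.58 mm.
Let P be the compressive force at the spring. The tube shortens elastically by PL/(AE) and the spring compresses by P/k; together these equal δ_free.
P [ L/(AE) + 1/k ] = δ_free → P [ 550/(325×46×10³) + 1/(2100) ] = 1.58.
P = 1.58 / 0.000513 = 3080 N.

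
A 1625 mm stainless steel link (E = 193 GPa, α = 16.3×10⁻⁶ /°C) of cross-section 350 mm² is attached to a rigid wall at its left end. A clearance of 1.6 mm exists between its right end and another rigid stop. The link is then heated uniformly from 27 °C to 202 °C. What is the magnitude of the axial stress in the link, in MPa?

σ ≈ 361 MPa (compressive)

If the wall were absent the link would grow by αΔT L = 16.3×10⁻⁶ × 175 × 1625 = 4.635 mm.
After closing the 1.6 mm clearance, 4.635 − 1.6 = 3.035 mm of expansion remains to be suppressed by the wall.
So σ = E(δ_free − g)/L = 193×10³ × 3.035/1625 = 360.5 MPa.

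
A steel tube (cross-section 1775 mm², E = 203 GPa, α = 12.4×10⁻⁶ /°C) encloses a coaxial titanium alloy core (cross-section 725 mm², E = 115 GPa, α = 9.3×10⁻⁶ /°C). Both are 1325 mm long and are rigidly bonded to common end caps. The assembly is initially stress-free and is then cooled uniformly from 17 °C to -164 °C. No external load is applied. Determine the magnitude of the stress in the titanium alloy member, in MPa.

σ ≈ 52.4 MPa (compressive)

Both members must finish at the same length. With the larger α, the steel tends to over-contract; the plates restrain it, putting the steel in tension and the titanium alloy in compression. With no external load the two internal forces are equal and opposite, magnitude P.
Compatibility of the two members (thermal + elastic change equal): (α₁ − α₂)ΔT = P·[1/(A₁E₁) + 1/(A₂E₂)].
|α₁ − α₂|·ΔT = 3.1×10⁻⁶ × 181 = 0.0005611.
1/(A₁E₁) + 1/(A₂E₂) = 1/(1775×203×10³) + 1/(725×115×10³) = 1.477×10⁻⁸ N⁻¹.
So P = 0.0005611 / 1.477×10⁻⁸ = 37.99 kN.
σ_{titanium alloy} = P/A₂ = 37990/725 = 52.4 MPa, compressive.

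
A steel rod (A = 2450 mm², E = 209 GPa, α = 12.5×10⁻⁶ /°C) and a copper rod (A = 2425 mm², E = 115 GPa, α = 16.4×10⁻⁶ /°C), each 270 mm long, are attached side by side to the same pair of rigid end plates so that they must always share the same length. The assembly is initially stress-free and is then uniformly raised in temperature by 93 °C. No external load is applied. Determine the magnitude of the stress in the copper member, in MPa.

σ ≈ 27 MPa (compressive)

The copper has the larger α, so on heating it would change length more than the steel if both were free. The rigid plates force a common final length, so the copper is put into compression and the steel into tension, with equal and opposite forces P (no external load).
Compatibility of the two members (thermal + elastic change equal): (α₁ − α₂)ΔT = P·[1/(A₁E₁) + 1/(A₂E₂)].
|α₁ − α₂|·ΔT = 3.9×10⁻⁶ × 93 = 0.0003627.
1/(A₁E₁) + 1/(A₂E₂) = 1/(2450×209×10³) + 1/(2425×115×10³) = 5.539×10⁻⁹ N⁻¹.
So P = 0.0003627 / 5.539×10⁻⁹ = 65.48 kN.
σ_{copper} = P/A₂ = 65480/2425 = 27 MPa, compressive.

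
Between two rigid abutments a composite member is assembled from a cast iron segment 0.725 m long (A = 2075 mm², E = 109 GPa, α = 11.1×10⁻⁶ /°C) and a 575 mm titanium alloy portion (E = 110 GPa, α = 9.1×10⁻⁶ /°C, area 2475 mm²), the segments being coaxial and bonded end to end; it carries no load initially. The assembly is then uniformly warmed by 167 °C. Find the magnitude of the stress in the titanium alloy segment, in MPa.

Free thermal expansion of the whole bar: Σ αᵢΔT Lᵢ = 11.1×10⁻⁶×167×725 + 9.1×10⁻⁶×167×575 = 2.218 mm.
The rigid supports impose zero overall length change; the single axial force P common to all segments must satisfy P Σ Lᵢ/(AᵢEᵢ) = δ_free.
Σ Lᵢ/(AᵢEᵢ) = 725/(2075×109×10³) + 575/(2475×110×10³) = 5.318×10⁻⁶ mm/N.
So P = 2.218 / 5.318×10⁻⁶ = 417.1 kN, compressive.
σ_{titanium alloy} = P / A = 417100 / 2475 = 168.5 MPa.

σ ≈ 169 MPa (compressive)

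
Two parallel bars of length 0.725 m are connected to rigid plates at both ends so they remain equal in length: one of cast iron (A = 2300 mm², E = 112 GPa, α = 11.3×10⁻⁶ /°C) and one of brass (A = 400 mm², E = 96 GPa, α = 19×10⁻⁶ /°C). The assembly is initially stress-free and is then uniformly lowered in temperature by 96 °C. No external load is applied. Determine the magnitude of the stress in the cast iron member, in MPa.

Equilibrium of a rigid end plate with no external load gives equal and opposite internal forces ±P in the two members. Since α_{brass} > α_{cast iron}, cooling drives the brass into tension and the cast iron into compression.
Equating the net (thermal + elastic) strains gives |α₁ − α₂|·ΔT = P·[1/(A₁E₁) + 1/(A₂E₂)].
|α₁ − α₂|·ΔT = 7.7×10⁻⁶ × 96 = 0.0007392.
1/(A₁E₁) + 1/(A₂E₂) = 1/(2300×112×10³) + 1/(400×96×10³) = 2.992×10⁻⁸ N⁻¹.
P = 0.0007392 / 2.992×10⁻⁸ = 24700 N = 24.7 kN.
σ_{cast iron} = P/A₁ = 24700/2300 = 10.74 MPa, compressive.

σ ≈ 10.7 MPa (compressive)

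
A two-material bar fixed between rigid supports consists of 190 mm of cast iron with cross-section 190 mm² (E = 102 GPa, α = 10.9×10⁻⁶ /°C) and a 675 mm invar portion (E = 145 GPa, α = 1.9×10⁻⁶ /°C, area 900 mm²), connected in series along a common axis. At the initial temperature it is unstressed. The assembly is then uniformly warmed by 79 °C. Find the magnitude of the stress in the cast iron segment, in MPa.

σ ≈ 93.1 MPa (compressive)

If the supports were absent, the total length change would be Σ αᵢΔT Lᵢ = 10.9×10⁻⁶×79×190 + 1.9×10⁻⁶×79×675 = 0.2649 mm.
Since the ends are fixed, an axial force P builds up, equal in every segment, with P · Σ Lᵢ/(AᵢEᵢ) = δ_free.
Σ Lᵢ/(AᵢEᵢ) = 190/(190×102×10³) + 675/(900×145×10³) = 1.498×10⁻⁵ mm/N.
So P = 0.2649 / 1.498×10⁻⁵ = 17.69 kN, compressive.
σ_{cast iron} = P / A = 17690 / 190 = 93.1 MPa.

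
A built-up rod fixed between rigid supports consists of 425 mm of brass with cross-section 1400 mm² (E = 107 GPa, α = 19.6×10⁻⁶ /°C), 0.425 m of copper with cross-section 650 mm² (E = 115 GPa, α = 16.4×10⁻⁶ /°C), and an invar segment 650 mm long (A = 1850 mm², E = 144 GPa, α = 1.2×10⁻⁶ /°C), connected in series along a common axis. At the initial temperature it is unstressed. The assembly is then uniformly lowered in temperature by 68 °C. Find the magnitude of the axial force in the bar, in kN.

P ≈ 99.7 kN (tensile)

If the supports were absent, the total length change would be Σ αᵢΔT Lᵢ = 19.6×10⁻⁶×68×425 + 16.4×10⁻⁶×68×425 + 1.2×10⁻⁶×68×650 = 1.093 mm.
Since the ends are fixed, an axial force P builds up, equal in every segment, with P · Σ Lᵢ/(AᵢEᵢ) = δ_free.
Σ Lᵢ/(AᵢEᵢ) = 425/(1400×107×10³) + 425/(650×115×10³) + 650/(1850×144×10³) = 1.096×10⁻⁵ mm/N.
Hence P = δ_free / Σ(L/AE) = 1.093/1.096×10⁻⁵ = 99.74 kN (tensile).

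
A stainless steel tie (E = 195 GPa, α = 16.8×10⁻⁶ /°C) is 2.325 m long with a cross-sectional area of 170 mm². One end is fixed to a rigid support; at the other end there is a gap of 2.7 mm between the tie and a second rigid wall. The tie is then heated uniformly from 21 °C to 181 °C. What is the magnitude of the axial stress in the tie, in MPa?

If the wall were absent the tie would grow by αΔT L = 16.8×10⁻⁶ × 160 × 2325 = 6.25 mm.
The gap closes (δ_free > 2.7 mm) and the wall then resists a further 6.25 − 2.7 = 3.55 mm of expansion.
So σ = E(δ_free − g)/L = 195×10³ × 3.55/2325 = 297.7 MPa.

σ ≈ 298 MPa (compressive)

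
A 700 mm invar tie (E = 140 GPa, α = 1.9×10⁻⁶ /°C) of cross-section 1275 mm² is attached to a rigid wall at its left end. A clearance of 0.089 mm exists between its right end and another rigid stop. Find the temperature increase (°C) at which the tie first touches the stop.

ΔT ≈ 66.9 °C

Contact occurs when the free expansion equals the gap: αΔT L = 0.089 mm.
ΔT = 0.089 / (1.9×10⁻⁶ × 700) = 66.92 °C.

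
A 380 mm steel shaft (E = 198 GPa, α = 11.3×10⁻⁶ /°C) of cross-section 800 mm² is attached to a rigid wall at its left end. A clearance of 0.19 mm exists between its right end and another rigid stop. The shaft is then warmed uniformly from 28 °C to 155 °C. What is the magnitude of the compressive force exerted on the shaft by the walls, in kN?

P ≈ 148 kN

Unrestrained expansion: δ_free = αΔT L = 11.3×10⁻⁶ × 127 × 380 = 0.5453 mm.
This exceeds the 0.19 mm gap, so the wall pushes back. The portion of expansion that must be recovered elastically is δ_free − gap = 0.5453 − 0.19 = 0.3553 mm.
Compatibility: PL/(AE) = 0.3553 mm, so σ = P/A = E × (0.3553/380) = 185.1 MPa.
P = σA = 185.1 × 800 = 148.1 kN.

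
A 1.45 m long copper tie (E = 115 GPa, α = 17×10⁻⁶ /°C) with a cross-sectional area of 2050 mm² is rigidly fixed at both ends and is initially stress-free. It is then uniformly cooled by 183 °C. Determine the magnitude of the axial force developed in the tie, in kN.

P ≈ 733 kN (tensile)

Full restraint means ε = 0, so the stress is σ = EαΔT = 115×10³ × 17×10⁻⁶ × 183 = 357.8 MPa.
Axial force P = σA = 357.8 × 2050 = 733400 N = 733.4 kN, tensile.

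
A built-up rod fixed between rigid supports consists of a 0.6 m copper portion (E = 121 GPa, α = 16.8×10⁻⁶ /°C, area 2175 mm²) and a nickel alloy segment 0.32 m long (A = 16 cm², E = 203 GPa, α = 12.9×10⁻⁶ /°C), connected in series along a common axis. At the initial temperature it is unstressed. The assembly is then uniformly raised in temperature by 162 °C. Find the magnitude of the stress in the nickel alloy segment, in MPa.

σ ≈ 441 MPa (compressive)

With the walls removed the bar would change length by δ_free = Σ αᵢΔT Lᵢ = 16.8×10⁻⁶×162×600 + 12.9×10⁻⁶×162×320 = 2.302 mm.
The walls prevent any net length change, so an axial force P (same in every segment) develops. Compatibility: P · Σ Lᵢ/(AᵢEᵢ) = δ_free.
The series flexibility is Σ Lᵢ/(AᵢEᵢ) = 600/(2175×121×10³) + 320/(1600×203×10³) = 3.265×10⁻⁶ mm/N.
Hence P = δ_free / Σ(L/AE) = 2.302/3.265×10⁻⁶ = 704.9 kN (compressive).
σ_{nickel alloy} = P / A = 704900 / 1600 = 440.6 MPa.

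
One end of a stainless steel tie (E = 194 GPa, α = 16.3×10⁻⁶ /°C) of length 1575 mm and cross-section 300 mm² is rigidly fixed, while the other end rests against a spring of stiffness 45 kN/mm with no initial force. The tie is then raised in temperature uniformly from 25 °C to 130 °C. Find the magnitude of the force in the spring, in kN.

P ≈ 54.7 kN

Free thermal expansion: δ_free = αΔT L = 16.3×10⁻⁶ × 105 × 1575 = 2.696 mm.
Let P be the compressive force at the spring. The tie shortens elastically by PL/(AE) and the spring compresses by P/k; together these equal δ_free.
So P = δ_free / [L/(AE) + 1/k] = 2.696 / [ 1575/(300×194×10³) + 1/(45×10³) ].
P = 2.696 / 4.928×10⁻⁵ = 54700 N.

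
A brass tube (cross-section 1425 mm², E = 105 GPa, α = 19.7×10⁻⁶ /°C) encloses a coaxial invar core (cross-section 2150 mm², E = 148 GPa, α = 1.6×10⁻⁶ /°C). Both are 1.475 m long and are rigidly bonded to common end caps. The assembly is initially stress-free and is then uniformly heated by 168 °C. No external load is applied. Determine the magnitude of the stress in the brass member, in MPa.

Equilibrium of a rigid end plate with no external load gives equal and opposite internal forces ±P in the two members. Since α_{brass} > α_{invar}, heating drives the brass into compression and the invar into tension.
Compatibility of the two members (thermal + elastic change equal): (α₁ − α₂)ΔT = P·[1/(A₁E₁) + 1/(A₂E₂)].
|α₁ − α₂|·ΔT = 18.1×10⁻⁶ × 168 = 0.003041.
1/(A₁E₁) + 1/(A₂E₂) = 1/(1425×105×10³) + 1/(2150×148×10³) = 9.826×10⁻⁹ N⁻¹.
So P = 0.003041 / 9.826×10⁻⁹ = 309.5 kN.
σ_{brass} = P/A₁ = 309500/1425 = 217.2 MPa, compressive.

σ ≈ 217 MPa (compressive)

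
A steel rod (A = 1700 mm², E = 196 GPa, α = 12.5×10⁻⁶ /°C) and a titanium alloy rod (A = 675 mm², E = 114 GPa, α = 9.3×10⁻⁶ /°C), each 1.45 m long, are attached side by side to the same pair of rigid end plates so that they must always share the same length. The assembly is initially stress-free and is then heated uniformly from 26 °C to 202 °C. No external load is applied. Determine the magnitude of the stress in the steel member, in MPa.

Equilibrium of a rigid end plate with no external load gives equal and opposite internal forces ±P in the two members. Since α_{steel} > α_{titanium alloy}, heating drives the steel into compression and the titanium alloy into tension.
Equating the net (thermal + elastic) strains gives |α₁ − α₂|·ΔT = P·[1/(A₁E₁) + 1/(A₂E₂)].
|α₁ − α₂|·ΔT = 3.2×10⁻⁶ × 176 = 0.0005632.
1/(A₁E₁) + 1/(A₂E₂) = 1/(1700×196×10³) + 1/(675×114×10³) = 1.6×10⁻⁸ N⁻¹.
P = 0.0005632 / 1.6×10⁻⁸ = 35210 N = 35.21 kN.
σ_{steel} = P/A₁ = 35210/1700 = 20.71 MPa, compressive.

σ ≈ 20.7 MPa (compressive)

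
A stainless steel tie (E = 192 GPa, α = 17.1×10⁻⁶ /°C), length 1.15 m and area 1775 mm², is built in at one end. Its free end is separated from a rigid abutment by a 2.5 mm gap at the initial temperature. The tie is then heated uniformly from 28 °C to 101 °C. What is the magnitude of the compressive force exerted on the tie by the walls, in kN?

P ≈ 0 kN

If the wall were absent the tie would grow by αΔT L = 17.1×10⁻⁶ × 73 × 1150 = 1.436 mm.
Since δ_free = 1.44 mm is less than the 2.5 mm gap, the tie never touches the wall. No axial force develops.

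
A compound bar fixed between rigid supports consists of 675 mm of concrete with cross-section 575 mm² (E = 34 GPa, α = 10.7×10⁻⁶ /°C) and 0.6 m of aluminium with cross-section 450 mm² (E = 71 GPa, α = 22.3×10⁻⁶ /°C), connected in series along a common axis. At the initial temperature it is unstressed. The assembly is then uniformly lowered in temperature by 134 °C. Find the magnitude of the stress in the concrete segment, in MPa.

σ ≈ 90.1 MPa (tensile)

If the supports were absent, the total length change would be Σ αᵢΔT Lᵢ = 10.7×10⁻⁶×134×675 + 22.3×10⁻⁶×134×600 = 2.761 mm.
The walls prevent any net length change, so an axial force P (same in every segment) develops. Compatibility: P · Σ Lᵢ/(AᵢEᵢ) = δ_free.
Σ Lᵢ/(AᵢEᵢ) = 675/(575×34×10³) + 600/(450×71×10³) = 5.331×10⁻⁵ mm/N.
Hence P = δ_free / Σ(L/AE) = 2.761/5.331×10⁻⁵ = 51.79 kN (tensile).
σ_{concrete} = P / A = 51790 / 575 = 90.07 MPa.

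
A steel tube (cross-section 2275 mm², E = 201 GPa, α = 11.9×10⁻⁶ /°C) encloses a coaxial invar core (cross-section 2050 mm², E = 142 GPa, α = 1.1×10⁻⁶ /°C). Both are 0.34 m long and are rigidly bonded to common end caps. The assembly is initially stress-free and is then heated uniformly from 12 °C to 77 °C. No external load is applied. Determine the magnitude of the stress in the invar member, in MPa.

σ ≈ 60.9 MPa (tensile)

The steel has the larger α, so on heating it would change length more than the invar if both were free. The rigid plates force a common final length, so the steel is put into compression and the invar into tension, with equal and opposite forces P (no external load).
Compatibility of the two members (thermal + elastic change equal): (α₁ − α₂)ΔT = P·[1/(A₁E₁) + 1/(A₂E₂)].
|α₁ − α₂|·ΔT = 10.8×10⁻⁶ × 65 = 0.000702.
1/(A₁E₁) + 1/(A₂E₂) = 1/(2275×201×10³) + 1/(2050×142×10³) = 5.622×10⁻⁹ N⁻¹.
P = 0.000702 / 5.622×10⁻⁹ = 124900 N = 124.9 kN.
σ_{invar} = P/A₂ = 124900/2050 = 60.91 MPa, tensile.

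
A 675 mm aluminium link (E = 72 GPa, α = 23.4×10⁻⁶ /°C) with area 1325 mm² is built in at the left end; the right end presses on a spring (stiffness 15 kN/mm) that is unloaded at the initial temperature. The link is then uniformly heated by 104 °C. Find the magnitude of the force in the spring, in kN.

P ≈ 22.3 kN

If the spring were absent the link would lengthen by αΔT L = 23.4×10⁻⁶ × 104 × 675 = 1.643 mm.
Let P be the compressive force at the spring. The link shortens elastically by PL/(AE) and the spring compresses by P/k; together these equal δ_free.
So P = δ_free / [L/(AE) + 1/k] = 1.643 / [ 675/(1325×72×10³) + 1/(15×10³) ].
P = 1.643 / 7.374×10⁻⁵ = 22280 N.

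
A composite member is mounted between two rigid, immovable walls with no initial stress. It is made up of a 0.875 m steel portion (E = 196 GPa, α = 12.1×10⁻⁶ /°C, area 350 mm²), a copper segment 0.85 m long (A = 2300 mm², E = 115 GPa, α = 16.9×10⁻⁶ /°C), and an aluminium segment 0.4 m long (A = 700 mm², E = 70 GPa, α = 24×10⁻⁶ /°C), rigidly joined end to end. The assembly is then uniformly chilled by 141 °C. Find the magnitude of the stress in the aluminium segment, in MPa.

σ ≈ 288 MPa (tensile)

Free thermal contraction of the whole bar: Σ αᵢΔT Lᵢ = 12.1×10⁻⁶×141×875 + 16.9×10⁻⁶×141×850 + 24×10⁻⁶×141×400 = 4.872 mm.
Since the ends are fixed, an axial force P builds up, equal in every segment, with P · Σ Lᵢ/(AᵢEᵢ) = δ_free.
The series flexibility is Σ Lᵢ/(AᵢEᵢ) = 875/(350×196×10³) + 850/(2300×115×10³) + 400/(700×70×10³) = 2.413×10⁻⁵ mm/N.
P = 4.872 / 2.413×10⁻⁵ = 201900 N = 201.9 kN, tensile.
σ_{aluminium} = P / A = 201900 / 700 = 288.4 MPa.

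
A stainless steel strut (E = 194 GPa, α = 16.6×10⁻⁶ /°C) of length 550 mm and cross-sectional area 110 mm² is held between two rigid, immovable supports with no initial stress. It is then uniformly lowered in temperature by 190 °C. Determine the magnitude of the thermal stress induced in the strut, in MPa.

Because both ends are immovable the net strain is zero, and the suppressed thermal strain is αΔT = 16.6×10⁻⁶ × 190 = 3154×10⁻⁶.
σ = EαΔT = 194×10³ × 16.6×10⁻⁶ × 190 = 611.9 MPa (tensile; the strut is trying to contract).

σ ≈ 612 MPa (tensile)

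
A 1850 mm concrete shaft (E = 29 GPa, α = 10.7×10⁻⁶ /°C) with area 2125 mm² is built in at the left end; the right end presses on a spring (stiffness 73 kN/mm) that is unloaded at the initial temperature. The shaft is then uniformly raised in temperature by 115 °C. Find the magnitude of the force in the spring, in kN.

The unrestrained thermal change is αΔT L = 10.7×10⁻⁶ × 115 × 1850 = 2.276 mm.
With a force P in the spring, the elastic change of the shaft is PL/(AE) and that of the spring is P/k; compatibility requires their sum to equal δ_free.
P [ L/(AE) + 1/k ] = δ_free → P [ 1850/(2125×29×10³) + 1/(73×10³) ] = 2.276.
P = 2.276 / 4.372×10⁻⁵ = 52070 N.

P ≈ 52.1 kN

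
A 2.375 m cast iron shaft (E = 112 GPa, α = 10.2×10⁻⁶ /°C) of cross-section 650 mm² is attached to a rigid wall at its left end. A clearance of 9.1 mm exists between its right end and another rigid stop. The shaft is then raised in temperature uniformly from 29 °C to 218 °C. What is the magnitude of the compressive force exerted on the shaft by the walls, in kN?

P ≈ 0 kN

Free thermal elongation = αΔT L = 10.2×10⁻⁶ × 189 × 2375 = 4.579 mm.
This is smaller than the 9.1 mm clearance, so the shaft expands freely without reaching the stop — the stress is zero.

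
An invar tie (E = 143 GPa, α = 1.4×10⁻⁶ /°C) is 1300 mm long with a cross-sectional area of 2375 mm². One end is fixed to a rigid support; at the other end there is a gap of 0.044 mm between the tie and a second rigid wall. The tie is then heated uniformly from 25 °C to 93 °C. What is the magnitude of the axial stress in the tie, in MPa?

Free thermal elongation = αΔT L = 1.4×10⁻⁶ × 68 × 1300 = 0.1238 mm.
After closing the 0.044 mm clearance, 0.1238 − 0.044 = 0.07976 mm of expansion remains to be suppressed by the wall.
So σ = E(δ_free − g)/L = 143×10³ × 0.07976/1300 = 8.774 MPa.

σ ≈ 8.77 MPa (compressive)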